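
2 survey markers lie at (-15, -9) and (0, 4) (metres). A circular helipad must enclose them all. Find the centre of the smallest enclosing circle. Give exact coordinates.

(-7.5, -2.5)

The smallest circle enclosing two points has them as diameter endpoints.
Centre = midpoint = (-7.5, -2.5); r² = |(-15, -9)−(0, 4)|²/4 = 394/4 = 98.5.
Centre = (-7.5, -2.5).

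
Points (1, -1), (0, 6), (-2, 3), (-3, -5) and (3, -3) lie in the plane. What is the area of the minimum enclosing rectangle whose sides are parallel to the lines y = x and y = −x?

84

In coordinates u = x + y, v = x − y the rectangle is axis-aligned; the map (x,y)→(u,v) scales areas by 2.
u-values: 0, 6, 1, -8, 0; range = 6 − (-8) = 14.
v-values: 2, -6, -5, 2, 6; range = 6 − (-6) = 12.
Area = (14 × 12) / 2 = 84.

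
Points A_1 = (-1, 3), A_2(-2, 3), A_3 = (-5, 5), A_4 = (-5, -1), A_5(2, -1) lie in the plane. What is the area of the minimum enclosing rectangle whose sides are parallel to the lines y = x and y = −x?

In coordinates u = x + y, v = x − y the rectangle is axis-aligned; the map (x,y)→(u,v) scales areas by 2.
u-values: 2, 1, 0, -6, 1; range = 2 − (-6) = 8.
v-values: -4, -5, -10, -4, 3; range = 3 − (-10) = 13.
Area = (8 × 13) / 2 = 52.

52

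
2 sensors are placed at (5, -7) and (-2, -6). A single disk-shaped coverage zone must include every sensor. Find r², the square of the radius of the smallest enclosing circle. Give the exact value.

12.5

The smallest circle enclosing two points has them as diameter endpoints.
Centre = midpoint = (1.5, -6.5); r² = |(5, -7)−(-2, -6)|²/4 = 50/4 = 12.5.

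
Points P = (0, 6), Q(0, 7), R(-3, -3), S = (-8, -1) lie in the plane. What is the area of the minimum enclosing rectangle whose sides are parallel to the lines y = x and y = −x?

56

In coordinates u = x + y, v = x − y the rectangle is axis-aligned; the map (x,y)→(u,v) scales areas by 2.
u-values: 6, 7, -6, -9; range = 7 − (-9) = 16.
v-values: -6, -7, 0, -7; range = 0 − (-7) = 7.
Area = (16 × 7) / 2 = 56.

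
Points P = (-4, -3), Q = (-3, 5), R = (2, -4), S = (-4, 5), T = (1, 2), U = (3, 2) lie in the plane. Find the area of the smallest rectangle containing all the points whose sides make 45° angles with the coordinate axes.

90

In coordinates u = x + y, v = x − y the rectangle is axis-aligned; the map (x,y)→(u,v) scales areas by 2.
u-values: -7, 2, -2, 1, 3, 5; range = 5 − (-7) = 12.
v-values: -1, -8, 6, -9, -1, 1; range = 6 − (-9) = 15.
Area = (12 × 15) / 2 = 90.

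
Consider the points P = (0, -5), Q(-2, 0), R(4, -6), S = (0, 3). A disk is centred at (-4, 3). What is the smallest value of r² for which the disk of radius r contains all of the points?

145

The required radius is the distance from (-4, 3) to the farthest point.
Squared distances: 80, 13, 145, 16.
Maximum is 145, attained at R.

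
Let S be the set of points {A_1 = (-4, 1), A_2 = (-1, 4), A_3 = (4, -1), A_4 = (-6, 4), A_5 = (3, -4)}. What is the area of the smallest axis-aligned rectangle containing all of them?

80

x ranges over [-6, 4], width 10.
y ranges over [-4, 4], height 8.
Area = 10 × 8 = 80.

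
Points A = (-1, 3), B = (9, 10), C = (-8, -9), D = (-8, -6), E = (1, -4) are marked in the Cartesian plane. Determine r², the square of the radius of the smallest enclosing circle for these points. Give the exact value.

A smallest enclosing disk is always determined by at most three of the input points on its boundary.
The farthest pair is B–C with squared distance 650. The circle on this segment as diameter has centre (0.5, 0.5) and r² = 650/4 = 162.5.
Check A: distance² to centre = 8.5 ≤ 162.5, so it lies inside.
All remaining points lie in this disk, and no smaller disk contains both endpoints, so this is the minimum enclosing circle.

162.5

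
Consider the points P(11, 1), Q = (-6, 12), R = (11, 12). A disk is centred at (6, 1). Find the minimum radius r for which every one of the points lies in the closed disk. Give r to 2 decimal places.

The required radius is the distance from (6, 1) to the farthest point.
Squared distances: 25, 265, 146.
Maximum is 265, attained at Q.
r = √265 ≈ 16.28.

16.28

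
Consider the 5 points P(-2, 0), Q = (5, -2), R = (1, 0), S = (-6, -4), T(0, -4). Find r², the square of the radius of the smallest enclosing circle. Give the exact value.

31.25

The minimum enclosing circle of a finite set is fixed by two of the points (as a diameter) or three (as a circumcircle).
The farthest pair is Q–S with squared distance 125. The circle on this segment as diameter has centre (-0.5, -3) and r² = 125/4 = 31.25.
Check P: distance² to centre = 11.25 ≤ 31.25, so it lies inside.
All remaining points lie in this disk, and no smaller disk contains both endpoints, so this is the minimum enclosing circle.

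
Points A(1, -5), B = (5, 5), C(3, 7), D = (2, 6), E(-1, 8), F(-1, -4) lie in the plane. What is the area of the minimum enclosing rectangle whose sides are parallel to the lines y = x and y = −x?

In coordinates u = x + y, v = x − y the rectangle is axis-aligned; the map (x,y)→(u,v) scales areas by 2.
u-values: -4, 10, 10, 8, 7, -5; range = 10 − (-5) = 15.
v-values: 6, 0, -4, -4, -9, 3; range = 6 − (-9) = 15.
Area = (15 × 15) / 2 = 112.5.

112.5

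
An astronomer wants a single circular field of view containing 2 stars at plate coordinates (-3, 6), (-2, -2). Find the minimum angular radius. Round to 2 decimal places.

4.03

The smallest circle enclosing two points has them as diameter endpoints.
Centre = midpoint = (-2.5, 2); r² = |(-3, 6)−(-2, -2)|²/4 = 65/4 = 16.25.
r = √(16.25) ≈ 4.03.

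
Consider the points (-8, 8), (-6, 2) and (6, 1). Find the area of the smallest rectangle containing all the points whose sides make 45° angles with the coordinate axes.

115.5

In coordinates u = x + y, v = x − y the rectangle is axis-aligned; the map (x,y)→(u,v) scales areas by 2.
u-values: 0, -4, 7; range = 7 − (-4) = 11.
v-values: -16, -8, 5; range = 5 − (-16) = 21.
Area = (11 × 21) / 2 = 115.5.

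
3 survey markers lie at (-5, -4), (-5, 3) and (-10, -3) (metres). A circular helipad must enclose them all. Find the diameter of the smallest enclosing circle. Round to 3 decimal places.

7.965

Call the three points A, B, C in the order given.
Side lengths²: AB² = 49, AC² = 26, BC² = 61.
Since BC² = 61 < 49 + 26 = 75, the triangle is acute, so the smallest enclosing circle is the circumcircle.
Circumcentre = (-6.9, -0.5), r² = 15.86.
Diameter = 2r = 2√(15.86) ≈ 7.965.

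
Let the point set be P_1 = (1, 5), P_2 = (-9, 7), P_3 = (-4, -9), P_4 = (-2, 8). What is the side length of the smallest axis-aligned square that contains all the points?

17

The bounding box has width 10 and height 17.
An axis-aligned square enclosing the set must have side ≥ max(width, height).
So the minimum side is max(10, 17) = 17.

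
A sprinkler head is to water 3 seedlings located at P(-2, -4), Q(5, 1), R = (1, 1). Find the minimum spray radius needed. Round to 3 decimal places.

4.301

Side lengths²: PQ² = 74, PR² = 34, QR² = 16.
Since PQ² = 74 ≥ 34 + 16 = 50, the angle opposite PQ is not acute, so the smallest enclosing circle has PQ as diameter.
Centre = midpoint of PQ = (1.5, -1.5), r² = 74/4 = 18.5.
r = √(18.5) ≈ 4.301.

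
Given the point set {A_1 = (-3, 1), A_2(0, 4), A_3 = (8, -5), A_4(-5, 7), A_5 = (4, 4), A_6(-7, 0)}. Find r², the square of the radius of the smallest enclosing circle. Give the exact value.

The farthest pair is A_3–A_4 with squared distance 313. The circle on this segment as diameter has centre (1.5, 1) and r² = 313/4 = 78.25.
Check A_1: distance² to centre = 20.25 ≤ 78.25, so it lies inside.
All remaining points lie in this disk, and no smaller disk contains both endpoints, so this is the minimum enclosing circle.

78.25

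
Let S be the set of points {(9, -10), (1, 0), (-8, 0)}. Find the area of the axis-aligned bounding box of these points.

170

x ranges over [-8, 9], width 17.
y ranges over [-10, 0], height 10.
Area = 17 × 10 = 170.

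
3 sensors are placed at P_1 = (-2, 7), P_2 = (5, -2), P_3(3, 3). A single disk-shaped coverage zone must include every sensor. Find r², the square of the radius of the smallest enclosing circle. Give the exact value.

Side lengths²: P_1P_2² = 130, P_1P_3² = 41, P_2P_3² = 29.
Since P_1P_2² = 130 ≥ 41 + 29 = 70, the angle opposite P_1P_2 is not acute, so the smallest enclosing circle has P_1P_2 as diameter.
Centre = midpoint of P_1P_2 = (1.5, 2.5), r² = 130/4 = 32.5.

32.5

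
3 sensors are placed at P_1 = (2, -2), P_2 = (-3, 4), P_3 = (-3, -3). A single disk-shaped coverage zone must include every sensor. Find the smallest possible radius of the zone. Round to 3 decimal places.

3.982

Side lengths²: P_1P_2² = 61, P_1P_3² = 26, P_2P_3² = 49.
Since P_1P_2² = 61 < 49 + 26 = 75, the triangle is acute, so the smallest enclosing circle is the circumcircle.
Circumcentre = (-1.1, 0.5), r² = 15.86.
r = √(15.86) ≈ 3.982.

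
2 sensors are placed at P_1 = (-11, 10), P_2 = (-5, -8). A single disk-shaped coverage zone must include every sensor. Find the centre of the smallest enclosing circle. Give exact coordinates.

(-8, 1)

The smallest circle enclosing two points has them as diameter endpoints.
Centre = midpoint = (-8, 1); r² = |P_1P_2|²/4 = 360/4 = 90.
Centre = (-8, 1).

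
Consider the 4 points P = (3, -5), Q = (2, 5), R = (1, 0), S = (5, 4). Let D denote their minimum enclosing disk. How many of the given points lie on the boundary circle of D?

2

The minimum enclosing circle of a finite set is fixed by two of the points (as a diameter) or three (as a circumcircle).
The farthest pair is P–Q with squared distance 101. The circle on this segment as diameter has centre (2.5, 0) and r² = 101/4 = 25.25.
Check R: distance² to centre = 2.25 ≤ 25.25, so it lies inside.
All remaining points lie in this disk, and no smaller disk contains both endpoints, so this is the minimum enclosing circle.
The points at distance exactly r from the centre are P, Q — 2 points.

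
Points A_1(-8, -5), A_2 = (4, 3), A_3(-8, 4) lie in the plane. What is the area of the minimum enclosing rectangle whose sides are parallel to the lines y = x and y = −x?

In coordinates u = x + y, v = x − y the rectangle is axis-aligned; the map (x,y)→(u,v) scales areas by 2.
u-values: -13, 7, -4; range = 7 − (-13) = 20.
v-values: -3, 1, -12; range = 1 − (-12) = 13.
Area = (20 × 13) / 2 = 130.

130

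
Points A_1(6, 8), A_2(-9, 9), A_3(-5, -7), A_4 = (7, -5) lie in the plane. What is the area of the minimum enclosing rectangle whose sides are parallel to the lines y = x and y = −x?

In coordinates u = x + y, v = x − y the rectangle is axis-aligned; the map (x,y)→(u,v) scales areas by 2.
u-values: 14, 0, -12, 2; range = 14 − (-12) = 26.
v-values: -2, -18, 2, 12; range = 12 − (-18) = 30.
Area = (26 × 30) / 2 = 390.

390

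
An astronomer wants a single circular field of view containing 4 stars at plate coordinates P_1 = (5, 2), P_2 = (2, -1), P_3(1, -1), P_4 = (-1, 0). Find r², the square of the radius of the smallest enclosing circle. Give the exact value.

A smallest enclosing disk is always determined by at most three of the input points on its boundary.
The farthest pair is P_1–P_4 with squared distance 40. The circle on this segment as diameter has centre (2, 1) and r² = 40/4 = 10.
Check P_2: distance² to centre = 4 ≤ 10, so it lies inside.
All remaining points lie in this disk, and no smaller disk contains both endpoints, so this is the minimum enclosing circle.

10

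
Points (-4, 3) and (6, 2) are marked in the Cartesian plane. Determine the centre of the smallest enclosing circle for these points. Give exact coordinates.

(1, 2.5)

The smallest circle enclosing two points has them as diameter endpoints.
Centre = midpoint = (1, 2.5); r² = |(-4, 3)−(6, 2)|²/4 = 101/4 = 25.25.
Centre = (1, 2.5).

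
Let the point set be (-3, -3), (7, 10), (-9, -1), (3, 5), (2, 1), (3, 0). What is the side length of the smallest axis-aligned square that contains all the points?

16

The bounding box has width 16 and height 13.
An axis-aligned square enclosing the set must have side ≥ max(width, height).
So the minimum side is max(16, 13) = 16.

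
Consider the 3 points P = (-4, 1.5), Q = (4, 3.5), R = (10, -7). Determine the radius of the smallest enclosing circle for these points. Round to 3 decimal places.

8.189

Side lengths²: PQ² = 68, PR² = 268.25, QR² = 146.25.
Since PR² = 268.25 ≥ 146.25 + 68 = 214.25, the angle opposite PR is not acute, so the smallest enclosing circle has PR as diameter.
Centre = midpoint of PR = (3, -2.75), r² = 268.25/4 = 67.0625.
r = √(67.0625) ≈ 8.189.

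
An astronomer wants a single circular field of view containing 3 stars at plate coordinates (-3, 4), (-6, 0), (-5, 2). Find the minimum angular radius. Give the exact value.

Call the three points A, B, C in the order given.
Side lengths²: AB² = 25, AC² = 8, BC² = 5.
Since AB² = 25 ≥ 8 + 5 = 13, the angle opposite AB is not acute, so the smallest enclosing circle has AB as diameter.
Centre = midpoint of AB = (-4.5, 2), r² = 25/4 = 6.25.
r = √(6.25) = 2.5.

2.5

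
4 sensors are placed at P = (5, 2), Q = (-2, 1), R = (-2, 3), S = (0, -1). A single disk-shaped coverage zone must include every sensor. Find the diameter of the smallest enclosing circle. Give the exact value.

The minimum enclosing circle of a finite set is fixed by two of the points (as a diameter) or three (as a circumcircle).
The minimum enclosing circle is determined by three boundary points: P, Q, R.
Their circumcentre is (10/7, 2) with r² = 625/49.
The farthest remaining point S is at distance² 541/49 ≤ 625/49.
Diameter = 2r = 2√(625/49) = 50/7.

50/7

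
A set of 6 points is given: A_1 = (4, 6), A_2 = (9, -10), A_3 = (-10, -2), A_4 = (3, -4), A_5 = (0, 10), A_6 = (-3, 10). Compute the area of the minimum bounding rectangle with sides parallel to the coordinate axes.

x ranges over [-10, 9], width 19.
y ranges over [-10, 10], height 20.
Area = 19 × 20 = 380.

380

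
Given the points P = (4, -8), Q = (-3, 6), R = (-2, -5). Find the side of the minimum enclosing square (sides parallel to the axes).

14

The bounding box has width 7 and height 14.
An axis-aligned square enclosing the set must have side ≥ max(width, height).
So the minimum side is max(7, 14) = 14.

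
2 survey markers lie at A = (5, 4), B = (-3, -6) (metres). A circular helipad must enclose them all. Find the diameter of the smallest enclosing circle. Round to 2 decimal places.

The smallest circle enclosing two points has them as diameter endpoints.
Centre = midpoint = (1, -1); r² = |AB|²/4 = 164/4 = 41.
Diameter = 2r = 2√41 ≈ 12.81.

12.81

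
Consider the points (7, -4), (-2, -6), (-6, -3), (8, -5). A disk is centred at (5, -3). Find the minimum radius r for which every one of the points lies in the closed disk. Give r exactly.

11

The required radius is the distance from (5, -3) to the farthest point.
Squared distances: 5, 58, 121, 13.
Maximum is 121, attained at (-6, -3).
r = √121 = 11.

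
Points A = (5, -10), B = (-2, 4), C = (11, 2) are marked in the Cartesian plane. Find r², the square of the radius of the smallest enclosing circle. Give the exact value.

67.578125

Side lengths²: AB² = 245, AC² = 180, BC² = 173.
Since AB² = 245 < 180 + 173 = 353, the triangle is acute, so the smallest enclosing circle is the circumcircle.
Circumcentre = (3.75, -1.875), r² = 67.578125.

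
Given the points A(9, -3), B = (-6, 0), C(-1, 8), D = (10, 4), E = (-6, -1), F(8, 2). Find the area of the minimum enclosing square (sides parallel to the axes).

256

The bounding box has width 16 and height 11.
An axis-aligned square enclosing the set must have side ≥ max(width, height).
So the minimum side is max(16, 11) = 16.
Area = 16² = 256.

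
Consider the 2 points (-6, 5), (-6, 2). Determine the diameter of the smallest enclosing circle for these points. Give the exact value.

The smallest circle enclosing two points has them as diameter endpoints.
Centre = midpoint = (-6, 3.5); r² = |(-6, 5)−(-6, 2)|²/4 = 9/4 = 2.25.
Diameter = 2r = 2√(2.25) = 3.

3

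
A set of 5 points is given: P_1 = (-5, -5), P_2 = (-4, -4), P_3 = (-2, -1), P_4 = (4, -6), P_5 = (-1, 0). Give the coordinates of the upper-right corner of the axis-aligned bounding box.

x-range [-5, 4], y-range [-6, 0].
The upper-right corner is (4, 0).

(4, 0)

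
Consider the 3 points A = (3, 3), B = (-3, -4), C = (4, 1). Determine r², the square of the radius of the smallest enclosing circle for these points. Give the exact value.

Side lengths²: AB² = 85, AC² = 5, BC² = 74.
Since AB² = 85 ≥ 74 + 5 = 79, the angle opposite AB is not acute, so the smallest enclosing circle has AB as diameter.
Centre = midpoint of AB = (0, -0.5), r² = 85/4 = 21.25.

21.25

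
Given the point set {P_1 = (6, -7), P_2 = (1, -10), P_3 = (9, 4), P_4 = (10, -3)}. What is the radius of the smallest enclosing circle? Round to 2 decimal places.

A smallest enclosing disk is always determined by at most three of the input points on its boundary.
The farthest pair is P_2–P_3 with squared distance 260. The circle on this segment as diameter has centre (5, -3) and r² = 260/4 = 65.
Check P_1: distance² to centre = 17 ≤ 65, so it lies inside.
All remaining points lie in this disk, and no smaller disk contains both endpoints, so this is the minimum enclosing circle.
r = √65 ≈ 8.06.

8.06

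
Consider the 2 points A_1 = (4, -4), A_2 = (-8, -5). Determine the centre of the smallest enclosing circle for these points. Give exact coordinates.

(-2, -4.5)

The smallest circle enclosing two points has them as diameter endpoints.
Centre = midpoint = (-2, -4.5); r² = |A_1A_2|²/4 = 145/4 = 36.25.
Centre = (-2, -4.5).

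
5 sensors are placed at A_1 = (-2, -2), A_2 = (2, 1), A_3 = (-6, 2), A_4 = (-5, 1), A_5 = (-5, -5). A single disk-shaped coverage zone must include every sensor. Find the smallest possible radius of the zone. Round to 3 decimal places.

The minimum enclosing circle of a finite set is fixed by two of the points (as a diameter) or three (as a circumcircle).
The minimum enclosing circle is determined by three boundary points: A_2, A_3, A_5.
Their circumcentre is (-51/22, -23/22) with r² = 5525/242.
The farthest remaining point A_4 is at distance² 2753/242 ≤ 5525/242.
r = √(5525/242) ≈ 4.778.

4.778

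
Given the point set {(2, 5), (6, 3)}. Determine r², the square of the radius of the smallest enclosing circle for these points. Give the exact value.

The smallest circle enclosing two points has them as diameter endpoints.
Centre = midpoint = (4, 4); r² = |(2, 5)−(6, 3)|²/4 = 20/4 = 5.

5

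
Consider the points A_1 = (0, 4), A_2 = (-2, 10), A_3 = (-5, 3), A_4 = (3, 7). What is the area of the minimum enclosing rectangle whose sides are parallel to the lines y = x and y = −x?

48

In coordinates u = x + y, v = x − y the rectangle is axis-aligned; the map (x,y)→(u,v) scales areas by 2.
u-values: 4, 8, -2, 10; range = 10 − (-2) = 12.
v-values: -4, -12, -8, -4; range = -4 − (-12) = 8.
Area = (12 × 8) / 2 = 48.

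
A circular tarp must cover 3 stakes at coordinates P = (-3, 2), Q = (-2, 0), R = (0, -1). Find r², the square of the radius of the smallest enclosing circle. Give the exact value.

Side lengths²: PQ² = 5, PR² = 18, QR² = 5.
Since PR² = 18 ≥ 5 + 5 = 10, the angle opposite PR is not acute, so the smallest enclosing circle has PR as diameter.
Centre = midpoint of PR = (-1.5, 0.5), r² = 18/4 = 4.5.

4.5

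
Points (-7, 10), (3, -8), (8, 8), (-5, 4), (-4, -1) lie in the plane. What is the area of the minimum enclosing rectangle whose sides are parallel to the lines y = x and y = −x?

294

In coordinates u = x + y, v = x − y the rectangle is axis-aligned; the map (x,y)→(u,v) scales areas by 2.
u-values: 3, -5, 16, -1, -5; range = 16 − (-5) = 21.
v-values: -17, 11, 0, -9, -3; range = 11 − (-17) = 28.
Area = (21 × 28) / 2 = 294.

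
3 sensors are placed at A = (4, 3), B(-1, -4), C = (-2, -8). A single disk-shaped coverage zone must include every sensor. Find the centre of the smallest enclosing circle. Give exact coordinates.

(1, -2.5)

Side lengths²: AB² = 74, AC² = 157, BC² = 17.
Since AC² = 157 ≥ 74 + 17 = 91, the angle opposite AC is not acute, so the smallest enclosing circle has AC as diameter.
Centre = midpoint of AC = (1, -2.5), r² = 157/4 = 39.25.
Centre = (1, -2.5).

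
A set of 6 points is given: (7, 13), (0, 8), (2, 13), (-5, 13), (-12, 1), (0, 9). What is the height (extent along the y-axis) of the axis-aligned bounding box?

max y = 13, min y = 1, so height = 12.

12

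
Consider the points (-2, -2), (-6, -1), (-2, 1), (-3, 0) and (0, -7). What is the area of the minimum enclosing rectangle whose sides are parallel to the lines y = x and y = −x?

In coordinates u = x + y, v = x − y the rectangle is axis-aligned; the map (x,y)→(u,v) scales areas by 2.
u-values: -4, -7, -1, -3, -7; range = -1 − (-7) = 6.
v-values: 0, -5, -3, -3, 7; range = 7 − (-5) = 12.
Area = (6 × 12) / 2 = 36.

36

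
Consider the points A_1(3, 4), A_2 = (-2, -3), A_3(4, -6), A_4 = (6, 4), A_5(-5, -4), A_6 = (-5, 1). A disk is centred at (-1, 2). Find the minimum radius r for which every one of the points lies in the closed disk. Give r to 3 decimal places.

9.434

The required radius is the distance from (-1, 2) to the farthest point.
Squared distances: 20, 26, 89, 53, 52, 17.
Maximum is 89, attained at A_3.
r = √89 ≈ 9.434.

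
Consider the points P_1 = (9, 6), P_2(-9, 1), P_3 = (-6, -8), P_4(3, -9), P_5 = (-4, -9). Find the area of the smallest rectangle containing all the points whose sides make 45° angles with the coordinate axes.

In coordinates u = x + y, v = x − y the rectangle is axis-aligned; the map (x,y)→(u,v) scales areas by 2.
u-values: 15, -8, -14, -6, -13; range = 15 − (-14) = 29.
v-values: 3, -10, 2, 12, 5; range = 12 − (-10) = 22.
Area = (29 × 22) / 2 = 319.

319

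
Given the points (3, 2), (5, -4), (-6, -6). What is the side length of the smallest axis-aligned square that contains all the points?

11

The bounding box has width 11 and height 8.
An axis-aligned square enclosing the set must have side ≥ max(width, height).
So the minimum side is max(11, 8) = 11.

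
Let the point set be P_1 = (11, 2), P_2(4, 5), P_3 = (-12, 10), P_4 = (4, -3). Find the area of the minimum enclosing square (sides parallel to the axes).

The bounding box has width 23 and height 13.
An axis-aligned square enclosing the set must have side ≥ max(width, height).
So the minimum side is max(23, 13) = 23.
Area = 23² = 529.

529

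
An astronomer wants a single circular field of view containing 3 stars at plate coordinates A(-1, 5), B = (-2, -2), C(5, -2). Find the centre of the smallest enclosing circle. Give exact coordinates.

(1.5, 15/14)

Side lengths²: AB² = 50, AC² = 85, BC² = 49.
Since AC² = 85 < 50 + 49 = 99, the triangle is acute, so the smallest enclosing circle is the circumcircle.
Circumcentre = (1.5, 15/14), r² = 2125/98.
Centre = (1.5, 15/14).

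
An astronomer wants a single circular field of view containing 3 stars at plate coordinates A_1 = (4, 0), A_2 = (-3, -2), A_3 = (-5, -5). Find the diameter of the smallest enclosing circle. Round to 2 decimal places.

Side lengths²: A_1A_2² = 53, A_1A_3² = 106, A_2A_3² = 13.
Since A_1A_3² = 106 ≥ 53 + 13 = 66, the angle opposite A_1A_3 is not acute, so the smallest enclosing circle has A_1A_3 as diameter.
Centre = midpoint of A_1A_3 = (-0.5, -2.5), r² = 106/4 = 26.5.
Diameter = 2r = 2√(26.5) ≈ 10.30.

10.30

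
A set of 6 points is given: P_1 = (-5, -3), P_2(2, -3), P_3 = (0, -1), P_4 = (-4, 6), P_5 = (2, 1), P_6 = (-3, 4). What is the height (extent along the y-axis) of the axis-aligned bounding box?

max y = 6, min y = -3, so height = 9.

9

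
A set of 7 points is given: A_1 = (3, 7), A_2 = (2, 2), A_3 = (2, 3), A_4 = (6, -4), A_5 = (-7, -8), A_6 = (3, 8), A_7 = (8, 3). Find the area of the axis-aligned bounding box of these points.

240

x ranges over [-7, 8], width 15.
y ranges over [-8, 8], height 16.
Area = 15 × 16 = 240.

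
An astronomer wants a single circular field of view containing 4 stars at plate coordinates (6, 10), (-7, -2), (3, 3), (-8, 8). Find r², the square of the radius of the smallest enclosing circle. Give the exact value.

78.25

The farthest pair is (6, 10)–(-7, -2) with squared distance 313. The circle on this segment as diameter has centre (-0.5, 4) and r² = 313/4 = 78.25.
Check (3, 3): distance² to centre = 13.25 ≤ 78.25, so it lies inside.
All remaining points lie in this disk, and no smaller disk contains both endpoints, so this is the minimum enclosing circle.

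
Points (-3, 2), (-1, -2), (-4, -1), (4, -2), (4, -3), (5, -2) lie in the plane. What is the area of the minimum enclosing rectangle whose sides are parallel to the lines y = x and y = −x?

In coordinates u = x + y, v = x − y the rectangle is axis-aligned; the map (x,y)→(u,v) scales areas by 2.
u-values: -1, -3, -5, 2, 1, 3; range = 3 − (-5) = 8.
v-values: -5, 1, -3, 6, 7, 7; range = 7 − (-5) = 12.
Area = (8 × 12) / 2 = 48.

48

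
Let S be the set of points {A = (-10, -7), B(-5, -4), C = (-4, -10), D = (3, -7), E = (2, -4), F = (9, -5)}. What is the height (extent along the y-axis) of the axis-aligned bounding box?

max y = -4, min y = -10, so height = 6.

6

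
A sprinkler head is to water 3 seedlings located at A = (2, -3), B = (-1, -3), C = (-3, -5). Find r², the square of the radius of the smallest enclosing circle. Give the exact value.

7.25

Side lengths²: AB² = 9, AC² = 29, BC² = 8.
Since AC² = 29 ≥ 9 + 8 = 17, the angle opposite AC is not acute, so the smallest enclosing circle has AC as diameter.
Centre = midpoint of AC = (-0.5, -4), r² = 29/4 = 7.25.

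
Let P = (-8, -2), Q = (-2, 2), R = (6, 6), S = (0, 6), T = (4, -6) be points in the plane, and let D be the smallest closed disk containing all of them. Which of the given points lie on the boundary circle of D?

The minimum enclosing circle of a finite set is fixed by two of the points (as a diameter) or three (as a circumcircle).
The minimum enclosing circle is determined by three boundary points: P, R, T.
Their circumcentre is (-7/19, 17/19) with r² = 24050/361.
The farthest remaining point S is at distance² 9458/361 ≤ 24050/361.
The points at distance exactly r from the centre are P, R, T — 3 points.

P, R, T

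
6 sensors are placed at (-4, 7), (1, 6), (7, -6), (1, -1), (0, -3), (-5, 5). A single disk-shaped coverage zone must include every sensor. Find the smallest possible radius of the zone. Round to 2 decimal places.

8.51

By Welzl's lemma the MEC is supported by two points (diametrically opposite) or three points (on a circumcircle).
The farthest pair is (-4, 7)–(7, -6) with squared distance 290. The circle on this segment as diameter has centre (1.5, 0.5) and r² = 290/4 = 72.5.
Check (1, 6): distance² to centre = 30.5 ≤ 72.5, so it lies inside.
All remaining points lie in this disk, and no smaller disk contains both endpoints, so this is the minimum enclosing circle.
r = √(72.5) ≈ 8.51.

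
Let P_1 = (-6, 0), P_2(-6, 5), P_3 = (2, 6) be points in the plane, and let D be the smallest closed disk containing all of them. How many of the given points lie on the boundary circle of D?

Side lengths²: P_1P_2² = 25, P_1P_3² = 100, P_2P_3² = 65.
Since P_1P_3² = 100 ≥ 65 + 25 = 90, the angle opposite P_1P_3 is not acute, so the smallest enclosing circle has P_1P_3 as diameter.
Centre = midpoint of P_1P_3 = (-2, 3), r² = 100/4 = 25.
The points at distance exactly r from the centre are P_1, P_3 — 2 points.

2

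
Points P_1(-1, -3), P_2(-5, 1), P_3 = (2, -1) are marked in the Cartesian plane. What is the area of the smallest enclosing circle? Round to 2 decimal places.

Side lengths²: P_1P_2² = 32, P_1P_3² = 13, P_2P_3² = 53.
Since P_2P_3² = 53 ≥ 32 + 13 = 45, the angle opposite P_2P_3 is not acute, so the smallest enclosing circle has P_2P_3 as diameter.
Centre = midpoint of P_2P_3 = (-1.5, 0), r² = 53/4 = 13.25.
Area = π·r² = π·13.25 ≈ 41.63.

41.63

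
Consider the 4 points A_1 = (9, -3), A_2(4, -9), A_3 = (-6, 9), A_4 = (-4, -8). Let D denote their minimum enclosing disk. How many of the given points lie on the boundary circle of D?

3

A smallest enclosing disk is always determined by at most three of the input points on its boundary.
The minimum enclosing circle is determined by three boundary points: A_1, A_2, A_3.
Their circumcentre is (-0.82, 0.1) with r² = 106.0424.
The farthest remaining point A_4 is at distance² 75.7224 ≤ 106.0424.
The points at distance exactly r from the centre are A_1, A_2, A_3 — 3 points.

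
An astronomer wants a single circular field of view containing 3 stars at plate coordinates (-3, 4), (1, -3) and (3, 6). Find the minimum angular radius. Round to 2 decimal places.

4.70

Call the three points A, B, C in the order given.
Side lengths²: AB² = 65, AC² = 40, BC² = 85.
Since BC² = 85 < 65 + 40 = 105, the triangle is acute, so the smallest enclosing circle is the circumcircle.
Circumcentre = (1.1, 1.7), r² = 22.1.
r = √(22.1) ≈ 4.70.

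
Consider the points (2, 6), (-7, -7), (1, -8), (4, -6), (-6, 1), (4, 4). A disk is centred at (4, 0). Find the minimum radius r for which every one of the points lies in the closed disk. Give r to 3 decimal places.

13.038

The required radius is the distance from (4, 0) to the farthest point.
Squared distances: 40, 170, 73, 36, 101, 16.
Maximum is 170, attained at (-7, -7).
r = √170 ≈ 13.038.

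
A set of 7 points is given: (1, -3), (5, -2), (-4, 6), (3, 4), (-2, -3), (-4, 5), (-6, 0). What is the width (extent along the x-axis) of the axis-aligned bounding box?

max x = 5, min x = -6, so width = 11.

11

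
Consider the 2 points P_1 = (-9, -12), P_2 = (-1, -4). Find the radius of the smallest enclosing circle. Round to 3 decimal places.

The smallest circle enclosing two points has them as diameter endpoints.
Centre = midpoint = (-5, -8); r² = |P_1P_2|²/4 = 128/4 = 32.
r = √32 ≈ 5.657.

5.657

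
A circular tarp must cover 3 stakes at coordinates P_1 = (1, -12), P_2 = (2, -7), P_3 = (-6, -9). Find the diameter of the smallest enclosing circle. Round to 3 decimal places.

8.427

Side lengths²: P_1P_2² = 26, P_1P_3² = 58, P_2P_3² = 68.
Since P_2P_3² = 68 < 58 + 26 = 84, the triangle is acute, so the smallest enclosing circle is the circumcircle.
Circumcentre = (-34/19, -168/19), r² = 6409/361.
Diameter = 2r = 2√(6409/361) ≈ 8.427.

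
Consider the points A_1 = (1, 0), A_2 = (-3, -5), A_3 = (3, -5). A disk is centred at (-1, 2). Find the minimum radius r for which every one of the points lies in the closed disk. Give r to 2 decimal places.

The required radius is the distance from (-1, 2) to the farthest point.
Squared distances: 8, 53, 65.
Maximum is 65, attained at A_3.
r = √65 ≈ 8.06.

8.06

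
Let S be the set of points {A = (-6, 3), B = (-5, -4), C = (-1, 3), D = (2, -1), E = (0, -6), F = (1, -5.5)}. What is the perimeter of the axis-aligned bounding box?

34

Width = max x − min x = 2 − (-6) = 8.
Height = max y − min y = 3 − (-6) = 9.
Perimeter = 2(8 + 9) = 34.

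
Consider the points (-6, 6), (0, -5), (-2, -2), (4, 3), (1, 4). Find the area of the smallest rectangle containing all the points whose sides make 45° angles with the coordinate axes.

In coordinates u = x + y, v = x − y the rectangle is axis-aligned; the map (x,y)→(u,v) scales areas by 2.
u-values: 0, -5, -4, 7, 5; range = 7 − (-5) = 12.
v-values: -12, 5, 0, 1, -3; range = 5 − (-12) = 17.
Area = (12 × 17) / 2 = 102.

102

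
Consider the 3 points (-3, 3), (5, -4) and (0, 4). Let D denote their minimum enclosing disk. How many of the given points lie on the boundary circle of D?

Call the three points A, B, C in the order given.
Side lengths²: AB² = 113, AC² = 10, BC² = 89.
Since AB² = 113 ≥ 89 + 10 = 99, the angle opposite AB is not acute, so the smallest enclosing circle has AB as diameter.
Centre = midpoint of AB = (1, -0.5), r² = 113/4 = 28.25.
The points at distance exactly r from the centre are (-3, 3), (5, -4) — 2 points.

2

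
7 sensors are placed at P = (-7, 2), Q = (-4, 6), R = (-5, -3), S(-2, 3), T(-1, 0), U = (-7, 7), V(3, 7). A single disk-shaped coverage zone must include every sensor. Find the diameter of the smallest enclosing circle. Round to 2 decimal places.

13.06

A smallest enclosing disk is always determined by at most three of the input points on its boundary.
The minimum enclosing circle is determined by three boundary points: R, U, V.
Their circumcentre is (-2, 2.8) with r² = 42.64.
The farthest remaining point P is at distance² 25.64 ≤ 42.64.
Diameter = 2r = 2√(42.64) ≈ 13.06.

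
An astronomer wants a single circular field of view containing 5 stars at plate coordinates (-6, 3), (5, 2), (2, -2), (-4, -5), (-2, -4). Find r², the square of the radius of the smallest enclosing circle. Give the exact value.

67405/1849

The minimum enclosing circle is determined by three boundary points: (-6, 3), (5, 2), (-4, -5).
Their circumcentre is (-31/43, 3/43) with r² = 67405/1849.
The farthest remaining point (-2, -4) is at distance² 33650/1849 ≤ 67405/1849.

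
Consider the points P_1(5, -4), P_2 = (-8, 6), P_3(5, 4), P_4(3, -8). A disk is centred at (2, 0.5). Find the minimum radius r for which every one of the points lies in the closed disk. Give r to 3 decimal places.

11.413

The required radius is the distance from (2, 0.5) to the farthest point.
Squared distances: 29.25, 130.25, 21.25, 73.25.
Maximum is 130.25, attained at P_2.
r = √(130.25) ≈ 11.413.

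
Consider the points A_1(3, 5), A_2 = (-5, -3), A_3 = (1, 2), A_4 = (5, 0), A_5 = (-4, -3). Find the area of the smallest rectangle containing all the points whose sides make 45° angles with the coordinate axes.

56

In coordinates u = x + y, v = x − y the rectangle is axis-aligned; the map (x,y)→(u,v) scales areas by 2.
u-values: 8, -8, 3, 5, -7; range = 8 − (-8) = 16.
v-values: -2, -2, -1, 5, -1; range = 5 − (-2) = 7.
Area = (16 × 7) / 2 = 56.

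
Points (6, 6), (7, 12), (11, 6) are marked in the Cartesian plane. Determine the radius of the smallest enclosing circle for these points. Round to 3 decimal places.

Call the three points A, B, C in the order given.
Side lengths²: AB² = 37, AC² = 25, BC² = 52.
Since BC² = 52 < 37 + 25 = 62, the triangle is acute, so the smallest enclosing circle is the circumcircle.
Circumcentre = (8.5, 26/3), r² = 481/36.
r = √(481/36) ≈ 3.655.

3.655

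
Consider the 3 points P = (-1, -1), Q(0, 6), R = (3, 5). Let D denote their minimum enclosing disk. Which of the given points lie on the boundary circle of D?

P, Q, R

Side lengths²: PQ² = 50, PR² = 52, QR² = 10.
Since PR² = 52 < 50 + 10 = 60, the triangle is acute, so the smallest enclosing circle is the circumcircle.
Circumcentre = (5/11, 26/11), r² = 1625/121.
The points at distance exactly r from the centre are P, Q, R — 3 points.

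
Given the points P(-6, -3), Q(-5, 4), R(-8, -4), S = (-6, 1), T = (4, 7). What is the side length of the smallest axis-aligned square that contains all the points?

12

The bounding box has width 12 and height 11.
An axis-aligned square enclosing the set must have side ≥ max(width, height).
So the minimum side is max(12, 11) = 12.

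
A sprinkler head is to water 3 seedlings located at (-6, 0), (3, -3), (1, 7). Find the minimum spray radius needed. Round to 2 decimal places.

5.70

Call the three points A, B, C in the order given.
Side lengths²: AB² = 90, AC² = 98, BC² = 104.
Since BC² = 104 < 98 + 90 = 188, the triangle is acute, so the smallest enclosing circle is the circumcircle.
Circumcentre = (-0.5, 1.5), r² = 32.5.
r = √(32.5) ≈ 5.70.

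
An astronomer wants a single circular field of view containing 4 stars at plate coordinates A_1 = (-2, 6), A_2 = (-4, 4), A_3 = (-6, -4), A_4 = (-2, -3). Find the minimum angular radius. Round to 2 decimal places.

5.39

By Welzl's lemma the MEC is supported by two points (diametrically opposite) or three points (on a circumcircle).
The farthest pair is A_1–A_3 with squared distance 116. The circle on this segment as diameter has centre (-4, 1) and r² = 116/4 = 29.
Check A_2: distance² to centre = 9 ≤ 29, so it lies inside.
All remaining points lie in this disk, and no smaller disk contains both endpoints, so this is the minimum enclosing circle.
r = √29 ≈ 5.39.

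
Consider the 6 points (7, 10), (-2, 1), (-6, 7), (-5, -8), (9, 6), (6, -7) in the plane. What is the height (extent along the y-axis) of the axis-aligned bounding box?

18

max y = 10, min y = -8, so height = 18.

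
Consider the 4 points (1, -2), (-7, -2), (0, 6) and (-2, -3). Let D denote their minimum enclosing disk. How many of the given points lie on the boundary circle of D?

The minimum enclosing circle is determined by three boundary points: (1, -2), (-7, -2), (0, 6).
Their circumcentre is (-3, 1.5625) with r² = 28.69140625.
The farthest remaining point (-2, -3) is at distance² 21.81640625 ≤ 28.69140625.
The points at distance exactly r from the centre are (1, -2), (-7, -2), (0, 6) — 3 points.

3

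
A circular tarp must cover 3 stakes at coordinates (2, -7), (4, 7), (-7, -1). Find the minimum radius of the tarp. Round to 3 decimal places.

7.538

Call the three points A, B, C in the order given.
Side lengths²: AB² = 200, AC² = 117, BC² = 185.
Since AB² = 200 < 185 + 117 = 302, the triangle is acute, so the smallest enclosing circle is the circumcircle.
Circumcentre = (19/46, 17/46), r² = 60125/1058.
r = √(60125/1058) ≈ 7.538.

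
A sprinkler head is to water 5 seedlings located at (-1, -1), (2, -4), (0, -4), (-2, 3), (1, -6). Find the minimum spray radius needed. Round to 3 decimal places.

The farthest pair is (-2, 3)–(1, -6) with squared distance 90. The circle on this segment as diameter has centre (-0.5, -1.5) and r² = 90/4 = 22.5.
Check (-1, -1): distance² to centre = 0.5 ≤ 22.5, so it lies inside.
All remaining points lie in this disk, and no smaller disk contains both endpoints, so this is the minimum enclosing circle.
r = √(22.5) ≈ 4.743.

4.743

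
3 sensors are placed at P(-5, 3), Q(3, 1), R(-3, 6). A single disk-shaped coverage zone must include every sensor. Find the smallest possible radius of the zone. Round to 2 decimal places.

Side lengths²: PQ² = 68, PR² = 13, QR² = 61.
Since PQ² = 68 < 61 + 13 = 74, the triangle is acute, so the smallest enclosing circle is the circumcircle.
Circumcentre = (-25/28, 17/7), r² = 13481/784.
r = √(13481/784) ≈ 4.15.

4.15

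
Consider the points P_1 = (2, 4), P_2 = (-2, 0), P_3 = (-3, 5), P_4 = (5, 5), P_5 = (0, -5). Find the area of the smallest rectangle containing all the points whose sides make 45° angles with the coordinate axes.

97.5

In coordinates u = x + y, v = x − y the rectangle is axis-aligned; the map (x,y)→(u,v) scales areas by 2.
u-values: 6, -2, 2, 10, -5; range = 10 − (-5) = 15.
v-values: -2, -2, -8, 0, 5; range = 5 − (-8) = 13.
Area = (15 × 13) / 2 = 97.5.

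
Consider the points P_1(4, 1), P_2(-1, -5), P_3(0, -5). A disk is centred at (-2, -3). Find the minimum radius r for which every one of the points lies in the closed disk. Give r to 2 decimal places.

The required radius is the distance from (-2, -3) to the farthest point.
Squared distances: 52, 5, 8.
Maximum is 52, attained at P_1.
r = √52 ≈ 7.21.

7.21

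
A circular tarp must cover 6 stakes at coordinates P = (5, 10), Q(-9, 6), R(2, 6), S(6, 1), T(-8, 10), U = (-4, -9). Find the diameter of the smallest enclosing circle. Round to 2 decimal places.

21.48

By Welzl's lemma the MEC is supported by two points (diametrically opposite) or three points (on a circumcircle).
The minimum enclosing circle is determined by three boundary points: P, T, U.
Their circumcentre is (-1.5, 55/38) with r² = 83317/722.
The farthest remaining point Q is at distance² 55577/722 ≤ 83317/722.
Diameter = 2r = 2√(83317/722) ≈ 21.48.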